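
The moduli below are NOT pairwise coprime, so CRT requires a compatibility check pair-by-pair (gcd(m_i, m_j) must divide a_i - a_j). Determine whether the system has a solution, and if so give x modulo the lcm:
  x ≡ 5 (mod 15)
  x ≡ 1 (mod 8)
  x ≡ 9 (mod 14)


Moduli 15, 8, 14 are not pairwise coprime, so CRT works modulo lcm(m_i) when all pairwise compatibility conditions hold.
Pairwise compatibility: gcd(m_i, m_j) must divide a_i - a_j for every pair.
Merge one congruence at a time:
  Start: x ≡ 5 (mod 15).
  Combine with x ≡ 1 (mod 8): gcd(15, 8) = 1; 1 - 5 = -4, which IS divisible by 1, so compatible.
    Write x = 5 + 15·t and substitute into x ≡ 1 (mod 8): 15·t ≡ 1 − 5 = -4 (mod 8).
    Reduce coefficients mod 8: 7·t ≡ 4 (mod 8).
    The inverse of 7 mod 8 is 7 (since 7·7 = 49 = 6·8 + 1), so t ≡ 7·4 = 28 ≡ 4 (mod 8).
    Then x = 5 + 15·4 = 65, valid modulo lcm(15, 8) = 120: x ≡ 65 (mod 120).
  Combine with x ≡ 9 (mod 14): gcd(120, 14) = 2; 9 - 65 = -56, which IS divisible by 2, so compatible.
    Write x = 65 + 120·t and substitute into x ≡ 9 (mod 14): 120·t ≡ 9 − 65 = -56 (mod 14).
    Divide the congruence (and modulus) by g = 2: 60·t ≡ -28 (mod 7).
    Reduce coefficients mod 7: 4·t ≡ 0 (mod 7).
    The inverse of 4 mod 7 is 2 (since 4·2 = 8 = 1·7 + 1), so t ≡ 2·0 = 0 ≡ 0 (mod 7).
    Then x = 65 + 120·0 = 65, valid modulo lcm(120, 14) = 840: x ≡ 65 (mod 840).
Verify: 65 mod 15 = 5, 65 mod 8 = 1, 65 mod 14 = 9.

x ≡ 65 (mod 840).


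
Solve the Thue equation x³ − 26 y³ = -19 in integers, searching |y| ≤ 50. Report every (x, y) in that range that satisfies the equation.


The equation is x³ - 26y³ = -19. For fixed y, x³ = 26·y³ − 19, so a solution requires the RHS to be a perfect cube.
Strategy: iterate y from -50 to 50, compute RHS = 26·y³ − 19, and check whether it is a (positive or negative) perfect cube.
Check small values of y:
  y = 0: RHS = -19 is not a perfect cube.
  y = 1: RHS = 7 is not a perfect cube.
  y = -1: RHS = -45 is not a perfect cube.
  y = 2: RHS = 189 is not a perfect cube.
  y = -2: RHS = -227 is not a perfect cube.
  y = 3: RHS = 683 is not a perfect cube.
  y = -3: RHS = -721 is not a perfect cube.
Continuing the search up to |y| = 50 finds no solutions either.
No (x, y) in the scanned range satisfies the equation.

No integer solutions with |y| ≤ 50.


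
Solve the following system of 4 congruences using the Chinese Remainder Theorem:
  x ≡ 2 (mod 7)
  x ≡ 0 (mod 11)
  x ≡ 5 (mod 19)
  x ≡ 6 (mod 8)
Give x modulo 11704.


Product of moduli M = 7 · 11 · 19 · 8 = 11704.
Merge one congruence at a time:
  Start: x ≡ 2 (mod 7).
  Combine with x ≡ 0 (mod 11); new modulus lcm = 77.
    Write x = 2 + 7·t and substitute into x ≡ 0 (mod 11): 7·t ≡ 0 − 2 = -2 (mod 11).
    Reduce coefficients mod 11: 7·t ≡ 9 (mod 11).
    The inverse of 7 mod 11 is 8 (since 7·8 = 56 = 5·11 + 1), so t ≡ 8·9 = 72 ≡ 6 (mod 11).
    Then x = 2 + 7·6 = 44, valid modulo lcm(7, 11) = 77: x ≡ 44 (mod 77).
  Combine with x ≡ 5 (mod 19); new modulus lcm = 1463.
    Write x = 44 + 77·t and substitute into x ≡ 5 (mod 19): 77·t ≡ 5 − 44 = -39 (mod 19).
    Reduce coefficients mod 19: 1·t ≡ 18 (mod 19).
    So t ≡ 18 (mod 19).
    Then x = 44 + 77·18 = 1430, valid modulo lcm(77, 19) = 1463: x ≡ 1430 (mod 1463).
  Combine with x ≡ 6 (mod 8); new modulus lcm = 11704.
    Write x = 1430 + 1463·t and substitute into x ≡ 6 (mod 8): 1463·t ≡ 6 − 1430 = -1424 (mod 8).
    Reduce coefficients mod 8: 7·t ≡ 0 (mod 8).
    The inverse of 7 mod 8 is 7 (since 7·7 = 49 = 6·8 + 1), so t ≡ 7·0 = 0 ≡ 0 (mod 8).
    Then x = 1430 + 1463·0 = 1430, valid modulo lcm(1463, 8) = 11704: x ≡ 1430 (mod 11704).
Verify against each original: 1430 mod 7 = 2, 1430 mod 11 = 0, 1430 mod 19 = 5, 1430 mod 8 = 6.

x ≡ 1430 (mod 11704).


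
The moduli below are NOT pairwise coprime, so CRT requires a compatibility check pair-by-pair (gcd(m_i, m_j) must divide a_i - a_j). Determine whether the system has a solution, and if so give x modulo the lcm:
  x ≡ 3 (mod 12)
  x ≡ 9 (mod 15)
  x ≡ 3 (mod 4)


Moduli 12, 15, 4 are not pairwise coprime, so CRT works modulo lcm(m_i) when all pairwise compatibility conditions hold.
Pairwise compatibility: gcd(m_i, m_j) must divide a_i - a_j for every pair.
Merge one congruence at a time:
  Start: x ≡ 3 (mod 12).
  Combine with x ≡ 9 (mod 15): gcd(12, 15) = 3; 9 - 3 = 6, which IS divisible by 3, so compatible.
    Write x = 3 + 12·t and substitute into x ≡ 9 (mod 15): 12·t ≡ 9 − 3 = 6 (mod 15).
    Divide the congruence (and modulus) by g = 3: 4·t ≡ 2 (mod 5).
    The inverse of 4 mod 5 is 4 (since 4·4 = 16 = 3·5 + 1), so t ≡ 4·2 = 8 ≡ 3 (mod 5).
    Then x = 3 + 12·3 = 39, valid modulo lcm(12, 15) = 60: x ≡ 39 (mod 60).
  Combine with x ≡ 3 (mod 4): gcd(60, 4) = 4; 3 - 39 = -36, which IS divisible by 4, so compatible.
    Write x = 39 + 60·t and substitute into x ≡ 3 (mod 4): 60·t ≡ 3 − 39 = -36 (mod 4).
    Divide the congruence (and modulus) by g = 4: 15·t ≡ -9 (mod 1).
    Modulo 1 every t works; take t = 0.
    Then x = 39 + 60·0 = 39, valid modulo lcm(60, 4) = 60: x ≡ 39 (mod 60).
Verify: 39 mod 12 = 3, 39 mod 15 = 9, 39 mod 4 = 3.

x ≡ 39 (mod 60).


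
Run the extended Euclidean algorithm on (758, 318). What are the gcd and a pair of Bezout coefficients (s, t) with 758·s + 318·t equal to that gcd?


Euclidean algorithm on (758, 318) — divide until remainder is 0:
  758 = 2 · 318 + 122
  318 = 2 · 122 + 74
  122 = 1 · 74 + 48
  74 = 1 · 48 + 26
  48 = 1 · 26 + 22
  26 = 1 · 22 + 4
  22 = 5 · 4 + 2
  4 = 2 · 2 + 0
gcd(758, 318) = 2.
Track Bezout coefficients alongside the remainders: start with r₀ = 758 = a·1 + b·0 (s = 1, t = 0) and r₁ = 318 = a·0 + b·1 (s = 0, t = 1); each new remainder r_{k+1} = r_{k-1} − q_k·r_k inherits s_{k+1} = s_{k-1} − q_k·s_k, t_{k+1} = t_{k-1} − q_k·t_k, so r_k = a·s_k + b·t_k at every step:
  q = 2: r = 122, s = 1 − 2·0 = 1, t = 0 − 2·1 = -2  (check: 758·1 + 318·(-2) = 122)
  q = 2: r = 74, s = 0 − 2·1 = -2, t = 1 − 2·(-2) = 5  (check: 758·(-2) + 318·5 = 74)
  q = 1: r = 48, s = 1 − 1·(-2) = 3, t = -2 − 1·5 = -7  (check: 758·3 + 318·(-7) = 48)
  q = 1: r = 26, s = -2 − 1·3 = -5, t = 5 − 1·(-7) = 12  (check: 758·(-5) + 318·12 = 26)
  q = 1: r = 22, s = 3 − 1·(-5) = 8, t = -7 − 1·12 = -19  (check: 758·8 + 318·(-19) = 22)
  q = 1: r = 4, s = -5 − 1·8 = -13, t = 12 − 1·(-19) = 31  (check: 758·(-13) + 318·31 = 4)
  q = 5: r = 2, s = 8 − 5·(-13) = 73, t = -19 − 5·31 = -174  (check: 758·73 + 318·(-174) = 2)
The row with r = 2 (the gcd) gives the Bezout coefficients s = 73, t = -174.
Result: 758 · (73) + 318 · (-174) = 2.

gcd(758, 318) = 2; s = 73, t = -174 (check: 758·73 + 318·(-174) = 2).


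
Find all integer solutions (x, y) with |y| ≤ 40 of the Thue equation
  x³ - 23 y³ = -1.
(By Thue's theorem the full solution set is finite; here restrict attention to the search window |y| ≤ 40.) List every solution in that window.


The equation is x³ - 23y³ = -1. For fixed y, x³ = 23·y³ − 1, so a solution requires the RHS to be a perfect cube.
Strategy: iterate y from -40 to 40, compute RHS = 23·y³ − 1, and check whether it is a (positive or negative) perfect cube.
Check small values of y:
  y = 0: RHS = -1 = (-1)³ ⇒ x = -1 works.
  y = 1: RHS = 22 is not a perfect cube.
  y = -1: RHS = -24 is not a perfect cube.
  y = 2: RHS = 183 is not a perfect cube.
  y = -2: RHS = -185 is not a perfect cube.
  y = 3: RHS = 620 is not a perfect cube.
  y = -3: RHS = -622 is not a perfect cube.
Continuing the search up to |y| = 40 finds no further solutions beyond those listed.
Collected solutions: (-1, 0).

Solutions (with |y| ≤ 40): (-1, 0).


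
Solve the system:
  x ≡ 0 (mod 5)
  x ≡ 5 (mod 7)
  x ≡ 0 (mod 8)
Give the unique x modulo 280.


Moduli 5, 7, 8 are pairwise coprime; by CRT there is a unique solution modulo M = 5 · 7 · 8 = 280.
Solve pairwise, accumulating the modulus:
  Start with x ≡ 0 (mod 5).
  Combine with x ≡ 5 (mod 7): since gcd(5, 7) = 1, we get a unique residue mod 35.
    Write x = 0 + 5·t and substitute into x ≡ 5 (mod 7): 5·t ≡ 5 − 0 = 5 (mod 7).
    The inverse of 5 mod 7 is 3 (since 5·3 = 15 = 2·7 + 1), so t ≡ 3·5 = 15 ≡ 1 (mod 7).
    Then x = 0 + 5·1 = 5, valid modulo lcm(5, 7) = 35: x ≡ 5 (mod 35).
  Combine with x ≡ 0 (mod 8): since gcd(35, 8) = 1, we get a unique residue mod 280.
    Write x = 5 + 35·t and substitute into x ≡ 0 (mod 8): 35·t ≡ 0 − 5 = -5 (mod 8).
    Reduce coefficients mod 8: 3·t ≡ 3 (mod 8).
    The inverse of 3 mod 8 is 3 (since 3·3 = 9 = 1·8 + 1), so t ≡ 3·3 = 9 ≡ 1 (mod 8).
    Then x = 5 + 35·1 = 40, valid modulo lcm(35, 8) = 280: x ≡ 40 (mod 280).
Verify: 40 mod 5 = 0 ✓, 40 mod 7 = 5 ✓, 40 mod 8 = 0 ✓.

x ≡ 40 (mod 280).


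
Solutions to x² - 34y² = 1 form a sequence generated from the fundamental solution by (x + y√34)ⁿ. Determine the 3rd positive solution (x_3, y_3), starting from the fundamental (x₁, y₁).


Step 1: Find the fundamental solution (x₁, y₁) of x² - 34y² = 1.
  Expand √34 as a continued fraction. a₀ = ⌊√34⌋ = 5; iterate m_{k+1} = d_k·a_k − m_k, d_{k+1} = (34 − m_{k+1}²)/d_k, a_{k+1} = ⌊(a₀ + m_{k+1})/d_{k+1}⌋ (starting m₀ = 0, d₀ = 1), with convergents p_k = a_k·p_{k-1} + p_{k-2}, q_k = a_k·q_{k-1} + q_{k-2} (p₋₁ = 1, q₋₁ = 0):
  k = 0: a₀ = 5; p₀/q₀ = 5/1; p₀² − 34·q₀² = 25 − 34 = -9.
  k = 1: m = 5, d = 9, a = ⌊(5 + 5)/9⌋ = 1; p/q = (1·5 + 1)/(1·1 + 0) = 6/1; p² − 34·q² = 36 − 34 = 2.
  k = 2: m = 4, d = 2, a = ⌊(5 + 4)/2⌋ = 4; p/q = (4·6 + 5)/(4·1 + 1) = 29/5; p² − 34·q² = 841 − 850 = -9.
  k = 3: m = 4, d = 9, a = ⌊(5 + 4)/9⌋ = 1; p/q = (1·29 + 6)/(1·5 + 1) = 35/6; p² − 34·q² = 1225 − 1224 = 1.
  The first convergent with p² − 34·q² = 1 gives the fundamental solution (x₁, y₁) = (35, 6).
Step 2: Apply the recurrence (x_{n+1}, y_{n+1}) = (x₁x_n + 34y₁y_n, x₁y_n + y₁x_n) repeatedly.
  From (x_1, y_1) = (35, 6): x_2 = 35·35 + 34·6·6 = 2449; y_2 = 35·6 + 6·35 = 420.
  From (x_2, y_2) = (2449, 420): x_3 = 35·2449 + 34·6·420 = 171395; y_3 = 35·420 + 6·2449 = 29394.
Step 3: Verify x_3² - 34·y_3² = 29376246025 - 29376246024 = 1 (should be 1). ✓

(x_1, y_1) = (35, 6); (x_3, y_3) = (171395, 29394).


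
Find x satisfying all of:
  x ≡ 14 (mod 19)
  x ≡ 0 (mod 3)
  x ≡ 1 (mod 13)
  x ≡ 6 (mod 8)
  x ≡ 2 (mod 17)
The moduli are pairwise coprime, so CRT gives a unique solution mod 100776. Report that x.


Product of moduli M = 19 · 3 · 13 · 8 · 17 = 100776.
Merge one congruence at a time:
  Start: x ≡ 14 (mod 19).
  Combine with x ≡ 0 (mod 3); new modulus lcm = 57.
    Write x = 14 + 19·t and substitute into x ≡ 0 (mod 3): 19·t ≡ 0 − 14 = -14 (mod 3).
    Reduce coefficients mod 3: 1·t ≡ 1 (mod 3).
    So t ≡ 1 (mod 3).
    Then x = 14 + 19·1 = 33, valid modulo lcm(19, 3) = 57: x ≡ 33 (mod 57).
  Combine with x ≡ 1 (mod 13); new modulus lcm = 741.
    Write x = 33 + 57·t and substitute into x ≡ 1 (mod 13): 57·t ≡ 1 − 33 = -32 (mod 13).
    Reduce coefficients mod 13: 5·t ≡ 7 (mod 13).
    The inverse of 5 mod 13 is 8 (since 5·8 = 40 = 3·13 + 1), so t ≡ 8·7 = 56 ≡ 4 (mod 13).
    Then x = 33 + 57·4 = 261, valid modulo lcm(57, 13) = 741: x ≡ 261 (mod 741).
  Combine with x ≡ 6 (mod 8); new modulus lcm = 5928.
    Write x = 261 + 741·t and substitute into x ≡ 6 (mod 8): 741·t ≡ 6 − 261 = -255 (mod 8).
    Reduce coefficients mod 8: 5·t ≡ 1 (mod 8).
    The inverse of 5 mod 8 is 5 (since 5·5 = 25 = 3·8 + 1), so t ≡ 5·1 = 5 ≡ 5 (mod 8).
    Then x = 261 + 741·5 = 3966, valid modulo lcm(741, 8) = 5928: x ≡ 3966 (mod 5928).
  Combine with x ≡ 2 (mod 17); new modulus lcm = 100776.
    Write x = 3966 + 5928·t and substitute into x ≡ 2 (mod 17): 5928·t ≡ 2 − 3966 = -3964 (mod 17).
    Reduce coefficients mod 17: 12·t ≡ 14 (mod 17).
    The inverse of 12 mod 17 is 10 (since 12·10 = 120 = 7·17 + 1), so t ≡ 10·14 = 140 ≡ 4 (mod 17).
    Then x = 3966 + 5928·4 = 27678, valid modulo lcm(5928, 17) = 100776: x ≡ 27678 (mod 100776).
Verify against each original: 27678 mod 19 = 14, 27678 mod 3 = 0, 27678 mod 13 = 1, 27678 mod 8 = 6, 27678 mod 17 = 2.

x ≡ 27678 (mod 100776).


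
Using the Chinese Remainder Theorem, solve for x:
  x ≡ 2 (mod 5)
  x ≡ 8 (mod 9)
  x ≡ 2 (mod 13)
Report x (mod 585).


Moduli 5, 9, 13 are pairwise coprime; by CRT there is a unique solution modulo M = 5 · 9 · 13 = 585.
Solve pairwise, accumulating the modulus:
  Start with x ≡ 2 (mod 5).
  Combine with x ≡ 8 (mod 9): since gcd(5, 9) = 1, we get a unique residue mod 45.
    Write x = 2 + 5·t and substitute into x ≡ 8 (mod 9): 5·t ≡ 8 − 2 = 6 (mod 9).
    The inverse of 5 mod 9 is 2 (since 5·2 = 10 = 1·9 + 1), so t ≡ 2·6 = 12 ≡ 3 (mod 9).
    Then x = 2 + 5·3 = 17, valid modulo lcm(5, 9) = 45: x ≡ 17 (mod 45).
  Combine with x ≡ 2 (mod 13): since gcd(45, 13) = 1, we get a unique residue mod 585.
    Write x = 17 + 45·t and substitute into x ≡ 2 (mod 13): 45·t ≡ 2 − 17 = -15 (mod 13).
    Reduce coefficients mod 13: 6·t ≡ 11 (mod 13).
    The inverse of 6 mod 13 is 11 (since 6·11 = 66 = 5·13 + 1), so t ≡ 11·11 = 121 ≡ 4 (mod 13).
    Then x = 17 + 45·4 = 197, valid modulo lcm(45, 13) = 585: x ≡ 197 (mod 585).
Verify: 197 mod 5 = 2 ✓, 197 mod 9 = 8 ✓, 197 mod 13 = 2 ✓.

x ≡ 197 (mod 585).


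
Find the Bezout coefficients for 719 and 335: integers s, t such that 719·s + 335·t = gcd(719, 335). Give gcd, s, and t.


Euclidean algorithm on (719, 335) — divide until remainder is 0:
  719 = 2 · 335 + 49
  335 = 6 · 49 + 41
  49 = 1 · 41 + 8
  41 = 5 · 8 + 1
  8 = 8 · 1 + 0
gcd(719, 335) = 1.
Track Bezout coefficients alongside the remainders: start with r₀ = 719 = a·1 + b·0 (s = 1, t = 0) and r₁ = 335 = a·0 + b·1 (s = 0, t = 1); each new remainder r_{k+1} = r_{k-1} − q_k·r_k inherits s_{k+1} = s_{k-1} − q_k·s_k, t_{k+1} = t_{k-1} − q_k·t_k, so r_k = a·s_k + b·t_k at every step:
  q = 2: r = 49, s = 1 − 2·0 = 1, t = 0 − 2·1 = -2  (check: 719·1 + 335·(-2) = 49)
  q = 6: r = 41, s = 0 − 6·1 = -6, t = 1 − 6·(-2) = 13  (check: 719·(-6) + 335·13 = 41)
  q = 1: r = 8, s = 1 − 1·(-6) = 7, t = -2 − 1·13 = -15  (check: 719·7 + 335·(-15) = 8)
  q = 5: r = 1, s = -6 − 5·7 = -41, t = 13 − 5·(-15) = 88  (check: 719·(-41) + 335·88 = 1)
The row with r = 1 (the gcd) gives the Bezout coefficients s = -41, t = 88.
Result: 719 · (-41) + 335 · (88) = 1.

gcd(719, 335) = 1; s = -41, t = 88 (check: 719·(-41) + 335·88 = 1).


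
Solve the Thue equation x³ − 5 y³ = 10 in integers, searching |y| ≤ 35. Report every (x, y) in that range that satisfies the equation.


The equation is x³ - 5y³ = 10. For fixed y, x³ = 5·y³ + 10, so a solution requires the RHS to be a perfect cube.
Strategy: iterate y from -35 to 35, compute RHS = 5·y³ + 10, and check whether it is a (positive or negative) perfect cube.
Check small values of y:
  y = 0: RHS = 10 is not a perfect cube.
  y = 1: RHS = 15 is not a perfect cube.
  y = -1: RHS = 5 is not a perfect cube.
  y = 2: RHS = 50 is not a perfect cube.
  y = -2: RHS = -30 is not a perfect cube.
  y = 3: RHS = 145 is not a perfect cube.
  y = -3: RHS = -125 = (-5)³ ⇒ x = -5 works.
Continuing the search up to |y| = 35 finds no further solutions beyond those listed.
Collected solutions: (-5, -3).

Solutions (with |y| ≤ 35): (-5, -3).


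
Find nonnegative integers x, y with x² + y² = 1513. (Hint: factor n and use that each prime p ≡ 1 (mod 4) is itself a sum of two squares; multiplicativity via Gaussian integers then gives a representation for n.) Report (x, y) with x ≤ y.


Step 1: Factor n = 1513 = 17 · 89.
Step 2: Check the mod-4 condition on each prime factor: 17 ≡ 1 (mod 4), exponent 1; 89 ≡ 1 (mod 4), exponent 1.
All primes ≡ 3 (mod 4) appear to even exponent (or don't appear), so by the two-squares theorem n IS expressible as a sum of two squares.
Step 3: Build a representation. Here n = 17 · 89 is a product of primes ≡ 1 (mod 4). Each prime p ≡ 1 (mod 4) is itself a sum of two squares; find a² by testing p − a² for a perfect square:
  17: 17 − 1² = 16 = 4² ⇒ 17 = 1² + 4².
  89: 89 − 1² = 88, 89 − 2² = 85, 89 − 3² = 80, 89 − 4² = 73, 89 − 5² = 64 = 8² ⇒ 89 = 5² + 8².
  Combine using the Brahmagupta–Fibonacci identity (a² + b²)(c² + d²) = (ac − bd)² + (ad + bc)² = (ac + bd)² + (ad − bc)²:
  17 · 89 = 1513: from (1² + 4²)(5² + 8²), take (1·5 − 4·8, 1·8 + 4·5) = (5 − 32, 8 + 20) = (-27, 28); dropping signs (only squares matter) gives (27, 28); check 27² + 28² = 729 + 784 = 1513 ✓.
Step 4: Order so x ≤ y and verify: 27² + 28² = 729 + 784 = 1513 = n. ✓

n = 1513 = 27² + 28² (one valid representation with x ≤ y).


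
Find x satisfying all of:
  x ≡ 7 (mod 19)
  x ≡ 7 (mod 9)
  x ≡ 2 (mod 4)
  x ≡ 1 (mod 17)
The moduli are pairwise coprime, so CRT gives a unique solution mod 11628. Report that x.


Product of moduli M = 19 · 9 · 4 · 17 = 11628.
Merge one congruence at a time:
  Start: x ≡ 7 (mod 19).
  Combine with x ≡ 7 (mod 9); new modulus lcm = 171.
    Write x = 7 + 19·t and substitute into x ≡ 7 (mod 9): 19·t ≡ 7 − 7 = 0 (mod 9).
    Reduce coefficients mod 9: 1·t ≡ 0 (mod 9).
    So t ≡ 0 (mod 9).
    Then x = 7 + 19·0 = 7, valid modulo lcm(19, 9) = 171: x ≡ 7 (mod 171).
  Combine with x ≡ 2 (mod 4); new modulus lcm = 684.
    Write x = 7 + 171·t and substitute into x ≡ 2 (mod 4): 171·t ≡ 2 − 7 = -5 (mod 4).
    Reduce coefficients mod 4: 3·t ≡ 3 (mod 4).
    The inverse of 3 mod 4 is 3 (since 3·3 = 9 = 2·4 + 1), so t ≡ 3·3 = 9 ≡ 1 (mod 4).
    Then x = 7 + 171·1 = 178, valid modulo lcm(171, 4) = 684: x ≡ 178 (mod 684).
  Combine with x ≡ 1 (mod 17); new modulus lcm = 11628.
    Write x = 178 + 684·t and substitute into x ≡ 1 (mod 17): 684·t ≡ 1 − 178 = -177 (mod 17).
    Reduce coefficients mod 17: 4·t ≡ 10 (mod 17).
    The inverse of 4 mod 17 is 13 (since 4·13 = 52 = 3·17 + 1), so t ≡ 13·10 = 130 ≡ 11 (mod 17).
    Then x = 178 + 684·11 = 7702, valid modulo lcm(684, 17) = 11628: x ≡ 7702 (mod 11628).
Verify against each original: 7702 mod 19 = 7, 7702 mod 9 = 7, 7702 mod 4 = 2, 7702 mod 17 = 1.

x ≡ 7702 (mod 11628).


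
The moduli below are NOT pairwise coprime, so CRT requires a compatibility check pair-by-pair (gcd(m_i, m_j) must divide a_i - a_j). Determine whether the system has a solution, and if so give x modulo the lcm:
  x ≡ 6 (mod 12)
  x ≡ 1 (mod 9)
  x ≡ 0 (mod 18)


Moduli 12, 9, 18 are not pairwise coprime, so CRT works modulo lcm(m_i) when all pairwise compatibility conditions hold.
Pairwise compatibility: gcd(m_i, m_j) must divide a_i - a_j for every pair.
Merge one congruence at a time:
  Start: x ≡ 6 (mod 12).
  Combine with x ≡ 1 (mod 9): gcd(12, 9) = 3, and 1 - 6 = -5 is NOT divisible by 3.
    ⇒ system is inconsistent (no integer solution).

No solution (the system is inconsistent).


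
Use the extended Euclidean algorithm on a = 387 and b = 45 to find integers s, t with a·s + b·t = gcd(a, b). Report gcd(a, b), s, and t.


Euclidean algorithm on (387, 45) — divide until remainder is 0:
  387 = 8 · 45 + 27
  45 = 1 · 27 + 18
  27 = 1 · 18 + 9
  18 = 2 · 9 + 0
gcd(387, 45) = 9.
Track Bezout coefficients alongside the remainders: start with r₀ = 387 = a·1 + b·0 (s = 1, t = 0) and r₁ = 45 = a·0 + b·1 (s = 0, t = 1); each new remainder r_{k+1} = r_{k-1} − q_k·r_k inherits s_{k+1} = s_{k-1} − q_k·s_k, t_{k+1} = t_{k-1} − q_k·t_k, so r_k = a·s_k + b·t_k at every step:
  q = 8: r = 27, s = 1 − 8·0 = 1, t = 0 − 8·1 = -8  (check: 387·1 + 45·(-8) = 27)
  q = 1: r = 18, s = 0 − 1·1 = -1, t = 1 − 1·(-8) = 9  (check: 387·(-1) + 45·9 = 18)
  q = 1: r = 9, s = 1 − 1·(-1) = 2, t = -8 − 1·9 = -17  (check: 387·2 + 45·(-17) = 9)
The row with r = 9 (the gcd) gives the Bezout coefficients s = 2, t = -17.
Result: 387 · (2) + 45 · (-17) = 9.

gcd(387, 45) = 9; s = 2, t = -17 (check: 387·2 + 45·(-17) = 9).


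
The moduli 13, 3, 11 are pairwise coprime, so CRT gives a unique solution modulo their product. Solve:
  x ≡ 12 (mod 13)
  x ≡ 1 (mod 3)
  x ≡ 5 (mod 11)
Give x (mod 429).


Moduli 13, 3, 11 are pairwise coprime; by CRT there is a unique solution modulo M = 13 · 3 · 11 = 429.
Solve pairwise, accumulating the modulus:
  Start with x ≡ 12 (mod 13).
  Combine with x ≡ 1 (mod 3): since gcd(13, 3) = 1, we get a unique residue mod 39.
    Write x = 12 + 13·t and substitute into x ≡ 1 (mod 3): 13·t ≡ 1 − 12 = -11 (mod 3).
    Reduce coefficients mod 3: 1·t ≡ 1 (mod 3).
    So t ≡ 1 (mod 3).
    Then x = 12 + 13·1 = 25, valid modulo lcm(13, 3) = 39: x ≡ 25 (mod 39).
  Combine with x ≡ 5 (mod 11): since gcd(39, 11) = 1, we get a unique residue mod 429.
    Write x = 25 + 39·t and substitute into x ≡ 5 (mod 11): 39·t ≡ 5 − 25 = -20 (mod 11).
    Reduce coefficients mod 11: 6·t ≡ 2 (mod 11).
    The inverse of 6 mod 11 is 2 (since 6·2 = 12 = 1·11 + 1), so t ≡ 2·2 = 4 ≡ 4 (mod 11).
    Then x = 25 + 39·4 = 181, valid modulo lcm(39, 11) = 429: x ≡ 181 (mod 429).
Verify: 181 mod 13 = 12 ✓, 181 mod 3 = 1 ✓, 181 mod 11 = 5 ✓.

x ≡ 181 (mod 429).


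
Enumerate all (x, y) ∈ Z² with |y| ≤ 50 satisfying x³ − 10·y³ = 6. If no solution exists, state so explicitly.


The equation is x³ - 10y³ = 6. For fixed y, x³ = 10·y³ + 6, so a solution requires the RHS to be a perfect cube.
Strategy: iterate y from -50 to 50, compute RHS = 10·y³ + 6, and check whether it is a (positive or negative) perfect cube.
Check small values of y:
  y = 0: RHS = 6 is not a perfect cube.
  y = 1: RHS = 16 is not a perfect cube.
  y = -1: RHS = -4 is not a perfect cube.
  y = 2: RHS = 86 is not a perfect cube.
  y = -2: RHS = -74 is not a perfect cube.
  y = 3: RHS = 276 is not a perfect cube.
  y = -3: RHS = -264 is not a perfect cube.
Continuing the search up to |y| = 50 finds no solutions either.
No (x, y) in the scanned range satisfies the equation.

No integer solutions with |y| ≤ 50.


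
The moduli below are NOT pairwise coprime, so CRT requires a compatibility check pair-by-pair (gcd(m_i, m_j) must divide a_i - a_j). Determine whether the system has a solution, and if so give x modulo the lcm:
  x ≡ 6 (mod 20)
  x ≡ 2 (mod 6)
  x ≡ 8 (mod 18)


Moduli 20, 6, 18 are not pairwise coprime, so CRT works modulo lcm(m_i) when all pairwise compatibility conditions hold.
Pairwise compatibility: gcd(m_i, m_j) must divide a_i - a_j for every pair.
Merge one congruence at a time:
  Start: x ≡ 6 (mod 20).
  Combine with x ≡ 2 (mod 6): gcd(20, 6) = 2; 2 - 6 = -4, which IS divisible by 2, so compatible.
    Write x = 6 + 20·t and substitute into x ≡ 2 (mod 6): 20·t ≡ 2 − 6 = -4 (mod 6).
    Divide the congruence (and modulus) by g = 2: 10·t ≡ -2 (mod 3).
    Reduce coefficients mod 3: 1·t ≡ 1 (mod 3).
    So t ≡ 1 (mod 3).
    Then x = 6 + 20·1 = 26, valid modulo lcm(20, 6) = 60: x ≡ 26 (mod 60).
  Combine with x ≡ 8 (mod 18): gcd(60, 18) = 6; 8 - 26 = -18, which IS divisible by 6, so compatible.
    Write x = 26 + 60·t and substitute into x ≡ 8 (mod 18): 60·t ≡ 8 − 26 = -18 (mod 18).
    Divide the congruence (and modulus) by g = 6: 10·t ≡ -3 (mod 3).
    Reduce coefficients mod 3: 1·t ≡ 0 (mod 3).
    So t ≡ 0 (mod 3).
    Then x = 26 + 60·0 = 26, valid modulo lcm(60, 18) = 180: x ≡ 26 (mod 180).
Verify: 26 mod 20 = 6, 26 mod 6 = 2, 26 mod 18 = 8.

x ≡ 26 (mod 180).


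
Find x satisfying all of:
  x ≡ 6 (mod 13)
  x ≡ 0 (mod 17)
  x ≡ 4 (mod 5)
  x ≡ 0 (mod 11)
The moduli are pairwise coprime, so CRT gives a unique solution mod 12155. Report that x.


Product of moduli M = 13 · 17 · 5 · 11 = 12155.
Merge one congruence at a time:
  Start: x ≡ 6 (mod 13).
  Combine with x ≡ 0 (mod 17); new modulus lcm = 221.
    Write x = 6 + 13·t and substitute into x ≡ 0 (mod 17): 13·t ≡ 0 − 6 = -6 (mod 17).
    Reduce coefficients mod 17: 13·t ≡ 11 (mod 17).
    The inverse of 13 mod 17 is 4 (since 13·4 = 52 = 3·17 + 1), so t ≡ 4·11 = 44 ≡ 10 (mod 17).
    Then x = 6 + 13·10 = 136, valid modulo lcm(13, 17) = 221: x ≡ 136 (mod 221).
  Combine with x ≡ 4 (mod 5); new modulus lcm = 1105.
    Write x = 136 + 221·t and substitute into x ≡ 4 (mod 5): 221·t ≡ 4 − 136 = -132 (mod 5).
    Reduce coefficients mod 5: 1·t ≡ 3 (mod 5).
    So t ≡ 3 (mod 5).
    Then x = 136 + 221·3 = 799, valid modulo lcm(221, 5) = 1105: x ≡ 799 (mod 1105).
  Combine with x ≡ 0 (mod 11); new modulus lcm = 12155.
    Write x = 799 + 1105·t and substitute into x ≡ 0 (mod 11): 1105·t ≡ 0 − 799 = -799 (mod 11).
    Reduce coefficients mod 11: 5·t ≡ 4 (mod 11).
    The inverse of 5 mod 11 is 9 (since 5·9 = 45 = 4·11 + 1), so t ≡ 9·4 = 36 ≡ 3 (mod 11).
    Then x = 799 + 1105·3 = 4114, valid modulo lcm(1105, 11) = 12155: x ≡ 4114 (mod 12155).
Verify against each original: 4114 mod 13 = 6, 4114 mod 17 = 0, 4114 mod 5 = 4, 4114 mod 11 = 0.

x ≡ 4114 (mod 12155).


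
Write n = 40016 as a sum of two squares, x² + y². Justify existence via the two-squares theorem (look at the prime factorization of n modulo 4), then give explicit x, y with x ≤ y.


Step 1: Factor n = 40016 = 2^4 · 41 · 61.
Step 2: Check the mod-4 condition on each prime factor: 2 = 2 (special); 41 ≡ 1 (mod 4), exponent 1; 61 ≡ 1 (mod 4), exponent 1.
All primes ≡ 3 (mod 4) appear to even exponent (or don't appear), so by the two-squares theorem n IS expressible as a sum of two squares.
Step 3: Build a representation. Group n = k² · m with k = 4 and m = 41 · 61 = 2501 (a product of primes ≡ 1 (mod 4)); a representation of m scales to one of n via (k·x)² + (k·y)² = k²(x² + y²). Each prime p ≡ 1 (mod 4) is itself a sum of two squares; find a² by testing p − a² for a perfect square:
  41: 41 − 1² = 40, 41 − 2² = 37, 41 − 3² = 32, 41 − 4² = 25 = 5² ⇒ 41 = 4² + 5².
  61: 61 − 1² = 60, 61 − 2² = 57, 61 − 3² = 52, 61 − 4² = 45, 61 − 5² = 36 = 6² ⇒ 61 = 5² + 6².
  Combine using the Brahmagupta–Fibonacci identity (a² + b²)(c² + d²) = (ac − bd)² + (ad + bc)² = (ac + bd)² + (ad − bc)²:
  41 · 61 = 2501: from (4² + 5²)(5² + 6²), take (4·5 − 5·6, 4·6 + 5·5) = (20 − 30, 24 + 25) = (-10, 49); dropping signs (only squares matter) gives (10, 49); check 10² + 49² = 100 + 2401 = 2501 ✓.
  Scale by k = 4: (4·10, 4·49) = (40, 196).
Step 4: Order so x ≤ y and verify: 40² + 196² = 1600 + 38416 = 40016 = n. ✓

n = 40016 = 40² + 196² (one valid representation with x ≤ y).


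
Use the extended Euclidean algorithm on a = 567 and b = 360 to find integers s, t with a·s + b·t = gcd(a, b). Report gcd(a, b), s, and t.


Euclidean algorithm on (567, 360) — divide until remainder is 0:
  567 = 1 · 360 + 207
  360 = 1 · 207 + 153
  207 = 1 · 153 + 54
  153 = 2 · 54 + 45
  54 = 1 · 45 + 9
  45 = 5 · 9 + 0
gcd(567, 360) = 9.
Track Bezout coefficients alongside the remainders: start with r₀ = 567 = a·1 + b·0 (s = 1, t = 0) and r₁ = 360 = a·0 + b·1 (s = 0, t = 1); each new remainder r_{k+1} = r_{k-1} − q_k·r_k inherits s_{k+1} = s_{k-1} − q_k·s_k, t_{k+1} = t_{k-1} − q_k·t_k, so r_k = a·s_k + b·t_k at every step:
  q = 1: r = 207, s = 1 − 1·0 = 1, t = 0 − 1·1 = -1  (check: 567·1 + 360·(-1) = 207)
  q = 1: r = 153, s = 0 − 1·1 = -1, t = 1 − 1·(-1) = 2  (check: 567·(-1) + 360·2 = 153)
  q = 1: r = 54, s = 1 − 1·(-1) = 2, t = -1 − 1·2 = -3  (check: 567·2 + 360·(-3) = 54)
  q = 2: r = 45, s = -1 − 2·2 = -5, t = 2 − 2·(-3) = 8  (check: 567·(-5) + 360·8 = 45)
  q = 1: r = 9, s = 2 − 1·(-5) = 7, t = -3 − 1·8 = -11  (check: 567·7 + 360·(-11) = 9)
The row with r = 9 (the gcd) gives the Bezout coefficients s = 7, t = -11.
Result: 567 · (7) + 360 · (-11) = 9.

gcd(567, 360) = 9; s = 7, t = -11 (check: 567·7 + 360·(-11) = 9).


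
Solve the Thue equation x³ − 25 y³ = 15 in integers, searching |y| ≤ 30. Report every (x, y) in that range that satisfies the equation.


The equation is x³ - 25y³ = 15. For fixed y, x³ = 25·y³ + 15, so a solution requires the RHS to be a perfect cube.
Strategy: iterate y from -30 to 30, compute RHS = 25·y³ + 15, and check whether it is a (positive or negative) perfect cube.
Check small values of y:
  y = 0: RHS = 15 is not a perfect cube.
  y = 1: RHS = 40 is not a perfect cube.
  y = -1: RHS = -10 is not a perfect cube.
  y = 2: RHS = 215 is not a perfect cube.
  y = -2: RHS = -185 is not a perfect cube.
  y = 3: RHS = 690 is not a perfect cube.
  y = -3: RHS = -660 is not a perfect cube.
Continuing the search up to |y| = 30 finds no solutions either.
No (x, y) in the scanned range satisfies the equation.

No integer solutions with |y| ≤ 30.


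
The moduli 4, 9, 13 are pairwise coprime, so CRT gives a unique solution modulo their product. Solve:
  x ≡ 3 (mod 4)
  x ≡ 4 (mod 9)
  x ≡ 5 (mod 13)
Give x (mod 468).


Moduli 4, 9, 13 are pairwise coprime; by CRT there is a unique solution modulo M = 4 · 9 · 13 = 468.
Solve pairwise, accumulating the modulus:
  Start with x ≡ 3 (mod 4).
  Combine with x ≡ 4 (mod 9): since gcd(4, 9) = 1, we get a unique residue mod 36.
    Write x = 3 + 4·t and substitute into x ≡ 4 (mod 9): 4·t ≡ 4 − 3 = 1 (mod 9).
    The inverse of 4 mod 9 is 7 (since 4·7 = 28 = 3·9 + 1), so t ≡ 7·1 = 7 ≡ 7 (mod 9).
    Then x = 3 + 4·7 = 31, valid modulo lcm(4, 9) = 36: x ≡ 31 (mod 36).
  Combine with x ≡ 5 (mod 13): since gcd(36, 13) = 1, we get a unique residue mod 468.
    Write x = 31 + 36·t and substitute into x ≡ 5 (mod 13): 36·t ≡ 5 − 31 = -26 (mod 13).
    Reduce coefficients mod 13: 10·t ≡ 0 (mod 13).
    The inverse of 10 mod 13 is 4 (since 10·4 = 40 = 3·13 + 1), so t ≡ 4·0 = 0 ≡ 0 (mod 13).
    Then x = 31 + 36·0 = 31, valid modulo lcm(36, 13) = 468: x ≡ 31 (mod 468).
Verify: 31 mod 4 = 3 ✓, 31 mod 9 = 4 ✓, 31 mod 13 = 5 ✓.

x ≡ 31 (mod 468).


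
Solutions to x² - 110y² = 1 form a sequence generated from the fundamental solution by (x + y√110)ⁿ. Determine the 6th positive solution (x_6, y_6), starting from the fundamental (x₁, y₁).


Step 1: Find the fundamental solution (x₁, y₁) of x² - 110y² = 1.
  Expand √110 as a continued fraction. a₀ = ⌊√110⌋ = 10; iterate m_{k+1} = d_k·a_k − m_k, d_{k+1} = (110 − m_{k+1}²)/d_k, a_{k+1} = ⌊(a₀ + m_{k+1})/d_{k+1}⌋ (starting m₀ = 0, d₀ = 1), with convergents p_k = a_k·p_{k-1} + p_{k-2}, q_k = a_k·q_{k-1} + q_{k-2} (p₋₁ = 1, q₋₁ = 0):
  k = 0: a₀ = 10; p₀/q₀ = 10/1; p₀² − 110·q₀² = 100 − 110 = -10.
  k = 1: m = 10, d = 10, a = ⌊(10 + 10)/10⌋ = 2; p/q = (2·10 + 1)/(2·1 + 0) = 21/2; p² − 110·q² = 441 − 440 = 1.
  The first convergent with p² − 110·q² = 1 gives the fundamental solution (x₁, y₁) = (21, 2).
Step 2: Apply the recurrence (x_{n+1}, y_{n+1}) = (x₁x_n + 110y₁y_n, x₁y_n + y₁x_n) repeatedly.
  From (x_1, y_1) = (21, 2): x_2 = 21·21 + 110·2·2 = 881; y_2 = 21·2 + 2·21 = 84.
  From (x_2, y_2) = (881, 84): x_3 = 21·881 + 110·2·84 = 36981; y_3 = 21·84 + 2·881 = 3526.
  From (x_3, y_3) = (36981, 3526): x_4 = 21·36981 + 110·2·3526 = 1552321; y_4 = 21·3526 + 2·36981 = 148008.
  From (x_4, y_4) = (1552321, 148008): x_5 = 21·1552321 + 110·2·148008 = 65160501; y_5 = 21·148008 + 2·1552321 = 6212810.
  From (x_5, y_5) = (65160501, 6212810): x_6 = 21·65160501 + 110·2·6212810 = 2735188721; y_6 = 21·6212810 + 2·65160501 = 260790012.
Step 3: Verify x_6² - 110·y_6² = 7481257339485615841 - 7481257339485615840 = 1 (should be 1). ✓

(x_1, y_1) = (21, 2); (x_6, y_6) = (2735188721, 260790012).


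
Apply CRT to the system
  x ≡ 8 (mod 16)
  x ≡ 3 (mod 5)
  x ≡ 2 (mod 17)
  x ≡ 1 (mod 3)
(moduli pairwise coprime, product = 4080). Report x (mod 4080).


Product of moduli M = 16 · 5 · 17 · 3 = 4080.
Merge one congruence at a time:
  Start: x ≡ 8 (mod 16).
  Combine with x ≡ 3 (mod 5); new modulus lcm = 80.
    Write x = 8 + 16·t and substitute into x ≡ 3 (mod 5): 16·t ≡ 3 − 8 = -5 (mod 5).
    Reduce coefficients mod 5: 1·t ≡ 0 (mod 5).
    So t ≡ 0 (mod 5).
    Then x = 8 + 16·0 = 8, valid modulo lcm(16, 5) = 80: x ≡ 8 (mod 80).
  Combine with x ≡ 2 (mod 17); new modulus lcm = 1360.
    Write x = 8 + 80·t and substitute into x ≡ 2 (mod 17): 80·t ≡ 2 − 8 = -6 (mod 17).
    Reduce coefficients mod 17: 12·t ≡ 11 (mod 17).
    The inverse of 12 mod 17 is 10 (since 12·10 = 120 = 7·17 + 1), so t ≡ 10·11 = 110 ≡ 8 (mod 17).
    Then x = 8 + 80·8 = 648, valid modulo lcm(80, 17) = 1360: x ≡ 648 (mod 1360).
  Combine with x ≡ 1 (mod 3); new modulus lcm = 4080.
    Write x = 648 + 1360·t and substitute into x ≡ 1 (mod 3): 1360·t ≡ 1 − 648 = -647 (mod 3).
    Reduce coefficients mod 3: 1·t ≡ 1 (mod 3).
    So t ≡ 1 (mod 3).
    Then x = 648 + 1360·1 = 2008, valid modulo lcm(1360, 3) = 4080: x ≡ 2008 (mod 4080).
Verify against each original: 2008 mod 16 = 8, 2008 mod 5 = 3, 2008 mod 17 = 2, 2008 mod 3 = 1.

x ≡ 2008 (mod 4080).


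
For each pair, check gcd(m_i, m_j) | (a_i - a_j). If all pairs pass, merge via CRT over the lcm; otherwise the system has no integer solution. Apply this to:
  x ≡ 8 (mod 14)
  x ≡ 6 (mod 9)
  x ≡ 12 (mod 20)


Moduli 14, 9, 20 are not pairwise coprime, so CRT works modulo lcm(m_i) when all pairwise compatibility conditions hold.
Pairwise compatibility: gcd(m_i, m_j) must divide a_i - a_j for every pair.
Merge one congruence at a time:
  Start: x ≡ 8 (mod 14).
  Combine with x ≡ 6 (mod 9): gcd(14, 9) = 1; 6 - 8 = -2, which IS divisible by 1, so compatible.
    Write x = 8 + 14·t and substitute into x ≡ 6 (mod 9): 14·t ≡ 6 − 8 = -2 (mod 9).
    Reduce coefficients mod 9: 5·t ≡ 7 (mod 9).
    The inverse of 5 mod 9 is 2 (since 5·2 = 10 = 1·9 + 1), so t ≡ 2·7 = 14 ≡ 5 (mod 9).
    Then x = 8 + 14·5 = 78, valid modulo lcm(14, 9) = 126: x ≡ 78 (mod 126).
  Combine with x ≡ 12 (mod 20): gcd(126, 20) = 2; 12 - 78 = -66, which IS divisible by 2, so compatible.
    Write x = 78 + 126·t and substitute into x ≡ 12 (mod 20): 126·t ≡ 12 − 78 = -66 (mod 20).
    Divide the congruence (and modulus) by g = 2: 63·t ≡ -33 (mod 10).
    Reduce coefficients mod 10: 3·t ≡ 7 (mod 10).
    The inverse of 3 mod 10 is 7 (since 3·7 = 21 = 2·10 + 1), so t ≡ 7·7 = 49 ≡ 9 (mod 10).
    Then x = 78 + 126·9 = 1212, valid modulo lcm(126, 20) = 1260: x ≡ 1212 (mod 1260).
Verify: 1212 mod 14 = 8, 1212 mod 9 = 6, 1212 mod 20 = 12.

x ≡ 1212 (mod 1260).


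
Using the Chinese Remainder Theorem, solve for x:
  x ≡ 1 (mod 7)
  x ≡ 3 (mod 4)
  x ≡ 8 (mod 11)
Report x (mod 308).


Moduli 7, 4, 11 are pairwise coprime; by CRT there is a unique solution modulo M = 7 · 4 · 11 = 308.
Solve pairwise, accumulating the modulus:
  Start with x ≡ 1 (mod 7).
  Combine with x ≡ 3 (mod 4): since gcd(7, 4) = 1, we get a unique residue mod 28.
    Write x = 1 + 7·t and substitute into x ≡ 3 (mod 4): 7·t ≡ 3 − 1 = 2 (mod 4).
    Reduce coefficients mod 4: 3·t ≡ 2 (mod 4).
    The inverse of 3 mod 4 is 3 (since 3·3 = 9 = 2·4 + 1), so t ≡ 3·2 = 6 ≡ 2 (mod 4).
    Then x = 1 + 7·2 = 15, valid modulo lcm(7, 4) = 28: x ≡ 15 (mod 28).
  Combine with x ≡ 8 (mod 11): since gcd(28, 11) = 1, we get a unique residue mod 308.
    Write x = 15 + 28·t and substitute into x ≡ 8 (mod 11): 28·t ≡ 8 − 15 = -7 (mod 11).
    Reduce coefficients mod 11: 6·t ≡ 4 (mod 11).
    The inverse of 6 mod 11 is 2 (since 6·2 = 12 = 1·11 + 1), so t ≡ 2·4 = 8 ≡ 8 (mod 11).
    Then x = 15 + 28·8 = 239, valid modulo lcm(28, 11) = 308: x ≡ 239 (mod 308).
Verify: 239 mod 7 = 1 ✓, 239 mod 4 = 3 ✓, 239 mod 11 = 8 ✓.

x ≡ 239 (mod 308).


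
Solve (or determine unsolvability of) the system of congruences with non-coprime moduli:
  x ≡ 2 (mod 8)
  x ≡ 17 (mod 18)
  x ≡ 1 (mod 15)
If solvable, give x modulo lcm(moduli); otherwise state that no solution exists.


Moduli 8, 18, 15 are not pairwise coprime, so CRT works modulo lcm(m_i) when all pairwise compatibility conditions hold.
Pairwise compatibility: gcd(m_i, m_j) must divide a_i - a_j for every pair.
Merge one congruence at a time:
  Start: x ≡ 2 (mod 8).
  Combine with x ≡ 17 (mod 18): gcd(8, 18) = 2, and 17 - 2 = 15 is NOT divisible by 2.
    ⇒ system is inconsistent (no integer solution).

No solution (the system is inconsistent).


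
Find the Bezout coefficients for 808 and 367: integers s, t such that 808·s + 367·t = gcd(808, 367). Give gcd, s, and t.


Euclidean algorithm on (808, 367) — divide until remainder is 0:
  808 = 2 · 367 + 74
  367 = 4 · 74 + 71
  74 = 1 · 71 + 3
  71 = 23 · 3 + 2
  3 = 1 · 2 + 1
  2 = 2 · 1 + 0
gcd(808, 367) = 1.
Track Bezout coefficients alongside the remainders: start with r₀ = 808 = a·1 + b·0 (s = 1, t = 0) and r₁ = 367 = a·0 + b·1 (s = 0, t = 1); each new remainder r_{k+1} = r_{k-1} − q_k·r_k inherits s_{k+1} = s_{k-1} − q_k·s_k, t_{k+1} = t_{k-1} − q_k·t_k, so r_k = a·s_k + b·t_k at every step:
  q = 2: r = 74, s = 1 − 2·0 = 1, t = 0 − 2·1 = -2  (check: 808·1 + 367·(-2) = 74)
  q = 4: r = 71, s = 0 − 4·1 = -4, t = 1 − 4·(-2) = 9  (check: 808·(-4) + 367·9 = 71)
  q = 1: r = 3, s = 1 − 1·(-4) = 5, t = -2 − 1·9 = -11  (check: 808·5 + 367·(-11) = 3)
  q = 23: r = 2, s = -4 − 23·5 = -119, t = 9 − 23·(-11) = 262  (check: 808·(-119) + 367·262 = 2)
  q = 1: r = 1, s = 5 − 1·(-119) = 124, t = -11 − 1·262 = -273  (check: 808·124 + 367·(-273) = 1)
The row with r = 1 (the gcd) gives the Bezout coefficients s = 124, t = -273.
Result: 808 · (124) + 367 · (-273) = 1.

gcd(808, 367) = 1; s = 124, t = -273 (check: 808·124 + 367·(-273) = 1).


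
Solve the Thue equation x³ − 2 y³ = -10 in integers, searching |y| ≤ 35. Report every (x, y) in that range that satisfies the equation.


The equation is x³ - 2y³ = -10. For fixed y, x³ = 2·y³ − 10, so a solution requires the RHS to be a perfect cube.
Strategy: iterate y from -35 to 35, compute RHS = 2·y³ − 10, and check whether it is a (positive or negative) perfect cube.
Check small values of y:
  y = 0: RHS = -10 is not a perfect cube.
  y = 1: RHS = -8 = (-2)³ ⇒ x = -2 works.
  y = -1: RHS = -12 is not a perfect cube.
  y = 2: RHS = 6 is not a perfect cube.
  y = -2: RHS = -26 is not a perfect cube.
  y = 3: RHS = 44 is not a perfect cube.
  y = -3: RHS = -64 = (-4)³ ⇒ x = -4 works.
Continuing the search up to |y| = 35 finds no further solutions beyond those listed.
Collected solutions: (-2, 1), (-4, -3).

Solutions (with |y| ≤ 35): (-2, 1), (-4, -3).


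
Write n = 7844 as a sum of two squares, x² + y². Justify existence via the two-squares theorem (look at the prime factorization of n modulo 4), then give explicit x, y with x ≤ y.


Step 1: Factor n = 7844 = 2^2 · 37 · 53.
Step 2: Check the mod-4 condition on each prime factor: 2 = 2 (special); 37 ≡ 1 (mod 4), exponent 1; 53 ≡ 1 (mod 4), exponent 1.
All primes ≡ 3 (mod 4) appear to even exponent (or don't appear), so by the two-squares theorem n IS expressible as a sum of two squares.
Step 3: Build a representation. Group n = k² · m with k = 2 and m = 37 · 53 = 1961 (a product of primes ≡ 1 (mod 4)); a representation of m scales to one of n via (k·x)² + (k·y)² = k²(x² + y²). Each prime p ≡ 1 (mod 4) is itself a sum of two squares; find a² by testing p − a² for a perfect square:
  37: 37 − 1² = 36 = 6² ⇒ 37 = 1² + 6².
  53: 53 − 1² = 52, 53 − 2² = 49 = 7² ⇒ 53 = 2² + 7².
  Combine using the Brahmagupta–Fibonacci identity (a² + b²)(c² + d²) = (ac − bd)² + (ad + bc)² = (ac + bd)² + (ad − bc)²:
  37 · 53 = 1961: from (1² + 6²)(2² + 7²), take (1·2 − 6·7, 1·7 + 6·2) = (2 − 42, 7 + 12) = (-40, 19); dropping signs (only squares matter) gives (40, 19); check 40² + 19² = 1600 + 361 = 1961 ✓.
  Scale by k = 2: (2·40, 2·19) = (80, 38).
Step 4: Order so x ≤ y and verify: 38² + 80² = 1444 + 6400 = 7844 = n. ✓

n = 7844 = 38² + 80² (one valid representation with x ≤ y).
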